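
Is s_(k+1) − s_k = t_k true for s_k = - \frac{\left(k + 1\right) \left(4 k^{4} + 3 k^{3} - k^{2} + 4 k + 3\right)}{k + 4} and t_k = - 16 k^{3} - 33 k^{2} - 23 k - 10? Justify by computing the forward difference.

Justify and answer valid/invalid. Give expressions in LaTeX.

Invalid: residual \frac{3 \left(12 k^{4} + 94 k^{3} + 156 k^{2} + 98 k + 37\right)}{k^{2} + 9 k + 20} ≠ 0.

s_(k+1) = (-4*k**5 - 27*k**4 - 70*k**3 - 91*k**2 - 67*k - 26)/(k + 5)
s_(k+1) − s_k = (-16*k**5 - 141*k**4 - 358*k**3 - 409*k**2 - 256*k - 89)/(k**2 + 9*k + 20)
(s_(k+1) − s_k) − t_k = 3*(12*k**4 + 94*k**3 + 156*k**2 + 98*k + 37)/(k**2 + 9*k + 20)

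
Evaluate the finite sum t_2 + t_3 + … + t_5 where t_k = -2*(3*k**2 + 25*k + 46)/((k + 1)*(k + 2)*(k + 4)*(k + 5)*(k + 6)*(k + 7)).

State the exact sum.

Σ = -29/2520

t_(k+1)/t_k = (k + 1)*(k + 4)*(25*k + 3*(k + 1)**2 + 71)/((k + 3)*(k + 8)*(3*k**2 + 25*k + 46)).
Factor: A=k + 1; B=k + 8; C=k**3 + 34*k**2/3 + 121*k/3 + 46.
Solve (k + 1)·f(k+1) − (k + 7)·f(k) = k**3 + 34*k**2/3 + 121*k/3 + 46.
Bound: deg f ≤ 6.
Solving with deg f ≤ 6: f(k) = k*(k + 2)*(k + 3)*(k + 5)*(k**2 + 11*k + 34)/72.
Get s_k = R·t_k = k*(-k**2 - 11*k - 34)/(12*(k**3 + 11*k**2 + 34*k + 24)) with R(k) = B(k−1)f(k)/C(k) = k*(k + 2)*(k + 5)*(k + 7)*(k**2 + 11*k + 34)/(24*(3*k**2 + 25*k + 46)).
Verify: 2*(-3*k**2 - 25*k - 46)/(k**6 + 25*k**5 + 247*k**4 + 1219*k**3 + 3112*k**2 + 3796*k + 1680) matches t_k.
Σ_(k=2)^(5) t_k = s_(6) − s_(2) = -17/210 − (-5/72) = -29/2520.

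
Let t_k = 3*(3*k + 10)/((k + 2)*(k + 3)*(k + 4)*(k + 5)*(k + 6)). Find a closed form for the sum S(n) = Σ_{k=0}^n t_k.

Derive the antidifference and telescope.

The ratio is (k + 2)*(3*k + 13)/((k + 7)*(3*k + 10)).
A = k + 2, B = k + 7, C = k + 10/3.
Set up (k + 2)·f(k+1) − (k + 6)·f(k) − (k + 10/3) = 0.
d = 4 from the (1,1,1) case.
Solving with deg f ≤ 4: f(k) = k*(k + 3)*(k**2 + 11*k + 38)/120.
Then R = B(k−1)f/C = k*(k + 3)*(k + 6)*(k**2 + 11*k + 38)/(40*(3*k + 10)), so s_k = R(k)·t_k = 3*k*(k**2 + 11*k + 38)/(40*(k**3 + 11*k**2 + 38*k + 40)).
Δs = 3*(3*k + 10)/(k**5 + 20*k**4 + 155*k**3 + 580*k**2 + 1044*k + 720), as required.
Σ_(k=0)^n t_k = s_(n+1) − s_(0) = (3*(n**3 + 14*n**2 + 63*n + 50)/(40*(n**3 + 14*n**2 + 63*n + 90))) − (0), i.e. 3*(n**3 + 14*n**2 + 63*n + 50)/(40*(n**3 + 14*n**2 + 63*n + 90)).

S(n) = 3*(n**3 + 14*n**2 + 63*n + 50)/(40*(n**3 + 14*n**2 + 63*n + 90))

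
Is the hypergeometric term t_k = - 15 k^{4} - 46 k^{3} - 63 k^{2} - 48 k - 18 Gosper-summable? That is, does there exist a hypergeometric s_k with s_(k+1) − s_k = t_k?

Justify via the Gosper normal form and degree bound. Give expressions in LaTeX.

Ratio r(k) = (15*k**4 + 106*k**3 + 291*k**2 + 372*k + 190)/(15*k**4 + 46*k**3 + 63*k**2 + 48*k + 18).
Gosper form: A/B · C(k+1)/C(k) with A=1, B=1, C=k**4 + 46*k**3/15 + 21*k**2/5 + 16*k/5 + 6/5.
Need (1)·f(k+1) − (1)·f(k) = k**4 + 46*k**3/15 + 21*k**2/5 + 16*k/5 + 6/5.
Degrees (0,0,4) ⇒ d ≤ 5.
Solve for f: f(k) = k*(3*k**4 + 4*k**3 + 3*k**2 + 4*k + 4)/15 (degree 5 ≤ 5).
Get s_k = R·t_k = k*(-3*k**4 - 4*k**3 - 3*k**2 - 4*k - 4) with R(k) = B(k−1)f(k)/C(k) = k*(3*k**4 + 4*k**3 + 3*k**2 + 4*k + 4)/(15*k**4 + 46*k**3 + 63*k**2 + 48*k + 18).
Verify: -15*k**4 - 46*k**3 - 63*k**2 - 48*k - 18 matches t_k.

Yes. s_k = k \left(- 3 k^{4} - 4 k^{3} - 3 k^{2} - 4 k - 4\right).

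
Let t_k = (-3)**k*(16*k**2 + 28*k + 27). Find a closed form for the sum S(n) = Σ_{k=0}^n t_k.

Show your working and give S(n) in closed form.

Ratio r(k) = 3*(-16*k**2 - 60*k - 71)/(16*k**2 + 28*k + 27).
Take A(k)=-3, B(k)=1, C(k)=k**2 + 7*k/4 + 27/16.
f must satisfy (-3)·f(k+1) − (1)·f(k) = k**2 + 7*k/4 + 27/16.
d = 2 from the (0,0,2) case.
Solving with deg f ≤ 2: f(k) = -(4*k**2 + k + 3)/16.
Then R = B(k−1)f/C = -(4*k**2 + k + 3)/(16*k**2 + 28*k + 27), so s_k = R(k)·t_k = (-3)**k*(-4*k**2 - k - 3).
s_(k+1) − s_k = (-3)**k*(16*k**2 + 28*k + 27) = t_k.
Telescope: S(n) = s_(n+1) − s_(0) = 3*(-3)**n*(4*n**2 + 9*n + 8) − (-3) = 12*(-3)**n*n**2 + 27*(-3)**n*n + 24*(-3)**n + 3.

S(n) = 12*(-3)**n*n**2 + 27*(-3)**n*n + 24*(-3)**n + 3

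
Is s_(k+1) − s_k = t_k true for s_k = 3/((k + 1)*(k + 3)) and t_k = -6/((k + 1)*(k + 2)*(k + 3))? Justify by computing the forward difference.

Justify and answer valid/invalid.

s_(k+1) = 3/((k + 2)*(k + 4))
s_(k+1) − s_k = 3*(-2*k - 5)/(k**4 + 10*k**3 + 35*k**2 + 50*k + 24)
(s_(k+1) − s_k) − t_k = 9/(k**4 + 10*k**3 + 35*k**2 + 50*k + 24)

Invalid: residual 9/(k**4 + 10*k**3 + 35*k**2 + 50*k + 24) ≠ 0.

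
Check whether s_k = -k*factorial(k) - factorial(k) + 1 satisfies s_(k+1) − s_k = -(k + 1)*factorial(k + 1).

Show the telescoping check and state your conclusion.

s_(k+1) = -k**2*factorial(k) - 3*k*factorial(k) - 2*factorial(k) + 1
s_(k+1) − s_k = -(k + 1)*factorial(k + 1)
(s_(k+1) − s_k) − t_k = 0

valid; difference matches t_k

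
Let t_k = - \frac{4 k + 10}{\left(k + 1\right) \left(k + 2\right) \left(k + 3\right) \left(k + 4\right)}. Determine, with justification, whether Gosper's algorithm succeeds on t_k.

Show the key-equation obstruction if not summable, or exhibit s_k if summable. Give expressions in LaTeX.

Yes. s_k = \frac{2 k \left(- k - 4\right)}{3 \left(k^{2} + 4 k + 3\right)}.

Step 1: r(k) = (k + 1)*(2*k + 7)/((k + 5)*(2*k + 5)).
A = k + 1, B = k + 5, C = k + 5/2.
Key eq: (k + 1)·f(k+1) = (k + 4)·f(k) + (k + 5/2).
Bound: deg f ≤ 3.
Solve for f: f(k) = k*(k + 2)*(k + 4)/6 (degree 3 ≤ 3).
Then R = B(k−1)f/C = k*(k + 2)*(k + 4)**2/(3*(2*k + 5)), so s_k = R(k)·t_k = 2*k*(-k - 4)/(3*(k**2 + 4*k + 3)).
Δs = 2*(-2*k - 5)/(k**4 + 10*k**3 + 35*k**2 + 50*k + 24), as required.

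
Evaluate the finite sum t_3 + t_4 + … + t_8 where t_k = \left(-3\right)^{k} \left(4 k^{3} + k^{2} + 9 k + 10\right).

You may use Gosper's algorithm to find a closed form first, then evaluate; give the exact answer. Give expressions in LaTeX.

Σ = 11710872

t_(k+1)/t_k = 3*(-4*k**3 - 13*k**2 - 23*k - 24)/(4*k**3 + k**2 + 9*k + 10).
Gosper form: A/B · C(k+1)/C(k) with A=-3, B=1, C=k**3 + k**2/4 + 9*k/4 + 5/2.
Solve (-3)·f(k+1) − (1)·f(k) = k**3 + k**2/4 + 9*k/4 + 5/2.
Degrees (0,0,3) ⇒ d ≤ 3.
Coefficient equations give f(k) = -(k**3 - 2*k**2 + 3*k + 1)/4.
R(k) = B(k−1)·f(k)/C(k) = -(k**3 - 2*k**2 + 3*k + 1)/(4*k**3 + k**2 + 9*k + 10); s_k = R·t_k = (-3)**k*(-k**3 + 2*k**2 - 3*k - 1).
s_(k+1) − s_k = (-3)**k*(4*k**3 + k**2 + 9*k + 10) = t_k.
Σ_(k=3)^(8) t_k = s_(9) − s_(3) = 11711385 − (513) = 11710872.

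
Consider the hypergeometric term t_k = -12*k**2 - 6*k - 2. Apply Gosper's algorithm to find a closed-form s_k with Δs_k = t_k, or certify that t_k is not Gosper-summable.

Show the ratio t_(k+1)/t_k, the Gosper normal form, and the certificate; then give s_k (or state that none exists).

s_k = k*(-4*k**2 + 3*k - 1)

Compute t_(k+1)/t_k: get (6*k**2 + 15*k + 10)/(6*k**2 + 3*k + 1).
Factor: A=1; B=1; C=k**2 + k/2 + 1/6.
Set up (1)·f(k+1) − (1)·f(k) − (k**2 + k/2 + 1/6) = 0.
From deg A=0, deg B=0, deg C=2: d=3.
Coefficient equations give f(k) = k*(4*k**2 - 3*k + 1)/12.
Certificate R = B(k−1)f/C = k*(4*k**2 - 3*k + 1)/(2*(6*k**2 + 3*k + 1)) gives s_k = k*(-4*k**2 + 3*k - 1).
Verify: -12*k**2 - 6*k - 2 matches t_k.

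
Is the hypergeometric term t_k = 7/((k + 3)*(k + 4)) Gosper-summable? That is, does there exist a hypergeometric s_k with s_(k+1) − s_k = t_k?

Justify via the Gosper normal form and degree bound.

Ratio r(k) = (k + 3)/(k + 5).
Take A(k)=k + 3, B(k)=k + 5, C(k)=1.
Set up (k + 3)·f(k+1) − (k + 4)·f(k) − (1) = 0.
d = 1 from the (1,1,0) case.
Coefficient equations give f(k) = k/3.
Then R = B(k−1)f/C = k*(k + 4)/3, so s_k = R(k)·t_k = 7*k/(3*(k + 3)).
Δs = 7/(k**2 + 7*k + 12), as required.

Yes. s_k = 7*k/(3*(k + 3)).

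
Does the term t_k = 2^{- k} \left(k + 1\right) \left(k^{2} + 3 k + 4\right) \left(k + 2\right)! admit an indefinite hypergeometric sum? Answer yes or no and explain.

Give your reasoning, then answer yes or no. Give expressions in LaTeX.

Yes. s_k = 2^{1 - k} \left(k - 1\right) \left(k + 2\right) \left(k + 2\right)!.

The ratio is (k + 2)*(k + 3)*(3*k + (k + 1)**2 + 7)/(2*(k + 1)*(k**2 + 3*k + 4)).
Normal form (A,B,C) = (k/2 + 3/2, 1, k**3 + 4*k**2 + 7*k + 4).
Key eq: (k/2 + 3/2)·f(k+1) = (1)·f(k) + (k**3 + 4*k**2 + 7*k + 4).
d = 2 from the (1,0,3) case.
A polynomial solution: f(k) = 2*(k - 1)*(k + 2).
Certificate R = B(k−1)f/C = 2*(k - 1)*(k + 2)/((k + 1)*(k**2 + 3*k + 4)) gives s_k = 2**(1 - k)*(k - 1)*(k + 2)*factorial(k + 2).
Check: Δs_k = (k + 1)*(k**2 + 3*k + 4)*factorial(k + 2)/2**k. ✓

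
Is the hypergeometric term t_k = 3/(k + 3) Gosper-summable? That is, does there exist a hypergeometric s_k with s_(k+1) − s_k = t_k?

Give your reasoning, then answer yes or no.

Ratio r(k) = (k + 3)/(k + 4).
Factor: A=k + 3; B=k + 4; C=1.
Set up (k + 3)·f(k+1) − (k + 3)·f(k) − (1) = 0.
d = 0 from the (1,1,0) case.
Write f(k) = c0. Then LHS − RHS = -1, requiring -1 = 0: contradictory. No certificate.

No — key equation has no polynomial f.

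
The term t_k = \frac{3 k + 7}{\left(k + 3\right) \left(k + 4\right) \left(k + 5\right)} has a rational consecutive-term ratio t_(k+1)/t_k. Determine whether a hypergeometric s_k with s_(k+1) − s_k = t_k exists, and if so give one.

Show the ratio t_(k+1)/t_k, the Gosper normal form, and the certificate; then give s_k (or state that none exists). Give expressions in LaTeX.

r(k) = (k + 3)*(3*k + 10)/((k + 6)*(3*k + 7)) after simplifying.
Gosper form: A/B · C(k+1)/C(k) with A=k + 3, B=k + 6, C=k + 7/3.
Need (k + 3)·f(k+1) − (k + 5)·f(k) = k + 7/3.
d = 2 from the (1,1,1) case.
Coefficient equations give f(k) = k*(2*k + 5)/9.
Certificate R = B(k−1)f/C = k*(k + 5)*(2*k + 5)/(3*(3*k + 7)) gives s_k = k*(2*k + 5)/(3*(k + 3)*(k + 4)).
Δs = (3*k + 7)/(k**3 + 12*k**2 + 47*k + 60), as required.

s_k = \frac{k \left(2 k + 5\right)}{3 \left(k + 3\right) \left(k + 4\right)}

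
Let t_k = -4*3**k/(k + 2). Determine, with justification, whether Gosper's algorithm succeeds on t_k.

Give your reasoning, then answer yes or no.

No. Not Gosper-summable.

Compute t_(k+1)/t_k: get 3*(k + 2)/(k + 3).
Take A(k)=3*k + 6, B(k)=k + 3, C(k)=1.
Key eq: (3*k + 6)·f(k+1) = (k + 2)·f(k) + (1).
deg f ≤ -1 (via 1,1,0).
d = -1 < 0 ⇒ no nonzero polynomial f; not summable.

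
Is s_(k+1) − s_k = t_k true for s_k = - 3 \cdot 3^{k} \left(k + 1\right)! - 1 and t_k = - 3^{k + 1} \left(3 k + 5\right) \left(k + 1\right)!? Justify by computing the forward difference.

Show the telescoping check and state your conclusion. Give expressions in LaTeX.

s_(k+1) = -3*3**(k + 1)*factorial(k + 2) - 1
s_(k+1) − s_k = -3**(k + 1)*(3*k + 5)*factorial(k + 1)
(s_(k+1) − s_k) − t_k = 0

Valid — Δs_k = t_k.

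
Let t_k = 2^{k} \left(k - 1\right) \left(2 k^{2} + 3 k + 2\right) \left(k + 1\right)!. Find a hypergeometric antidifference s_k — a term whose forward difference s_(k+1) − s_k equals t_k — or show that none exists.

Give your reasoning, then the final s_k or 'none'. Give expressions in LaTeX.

s_k = 2^{k} \left(k - 2\right) \left(k - 1\right) \left(k + 1\right)!

The ratio is 2*k*(2*k**3 + 11*k**2 + 21*k + 14)/(2*k**3 + k**2 - k - 2).
Take A(k)=2*k + 4, B(k)=1, C(k)=k**3 + k**2/2 - k/2 - 1.
f must satisfy (2*k + 4)·f(k+1) − (1)·f(k) = k**3 + k**2/2 - k/2 - 1.
deg f ≤ 2 (via 1,0,3).
Solving with deg f ≤ 2: f(k) = (k - 2)*(k - 1)/2.
R(k) = B(k−1)·f(k)/C(k) = (k - 2)/(2*k**2 + 3*k + 2); s_k = R·t_k = 2**k*(k - 2)*(k - 1)*factorial(k + 1).
Check: Δs_k = 2**k*(k - 1)*(2*k**2 + 3*k + 2)*factorial(k + 1). ✓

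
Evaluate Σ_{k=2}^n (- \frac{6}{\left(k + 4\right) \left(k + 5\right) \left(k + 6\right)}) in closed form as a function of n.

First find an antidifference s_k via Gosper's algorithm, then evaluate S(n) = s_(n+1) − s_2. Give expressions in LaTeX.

S(n) = \frac{- n^{2} - 11 n + 12}{14 \left(n^{2} + 11 n + 30\right)}

t_(k+1)/t_k = (k + 4)/(k + 7).
Gosper form: A/B · C(k+1)/C(k) with A=k + 4, B=k + 7, C=1.
Solve (k + 4)·f(k+1) − (k + 6)·f(k) = 1.
Degrees (1,1,0) ⇒ d ≤ 2.
Match coefficients ⇒ f(k) = k*(k + 9)/40.
Then R = B(k−1)f/C = k*(k + 6)*(k + 9)/40, so s_k = R(k)·t_k = 3*k*(-k - 9)/(20*(k + 4)*(k + 5)).
Check: Δs_k = -6/(k**3 + 15*k**2 + 74*k + 120). ✓
Σ_(k=2)^n t_k = s_(n+1) − s_(2) = (3*(-n**2 - 11*n - 10)/(20*(n**2 + 11*n + 30))) − (-11/140), i.e. (-n**2 - 11*n + 12)/(14*(n**2 + 11*n + 30)).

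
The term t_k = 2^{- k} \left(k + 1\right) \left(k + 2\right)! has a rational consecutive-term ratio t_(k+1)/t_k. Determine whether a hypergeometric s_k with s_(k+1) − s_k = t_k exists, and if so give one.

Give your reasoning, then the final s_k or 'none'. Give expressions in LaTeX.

s_k = 2^{1 - k} \left(k + 2\right)!

Compute t_(k+1)/t_k: get (k + 2)*(k + 3)/(2*(k + 1)).
A = k/2 + 3/2, B = 1, C = k + 1.
Need (k/2 + 3/2)·f(k+1) − (1)·f(k) = k + 1.
From deg A=1, deg B=0, deg C=1: d=0.
A polynomial solution: f(k) = 2.
So s_k = (B(k−1)f/C)·t_k = (2/(k + 1))·t_k = 2**(1 - k)*factorial(k + 2).
Check: Δs_k = (k + 1)*factorial(k + 2)/2**k. ✓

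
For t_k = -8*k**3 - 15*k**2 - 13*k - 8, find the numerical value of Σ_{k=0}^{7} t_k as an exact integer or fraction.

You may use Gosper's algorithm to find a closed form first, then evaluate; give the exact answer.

Σ = -8800

The ratio is (8*k**3 + 39*k**2 + 67*k + 44)/(8*k**3 + 15*k**2 + 13*k + 8).
Factor: A=1; B=1; C=k**3 + 15*k**2/8 + 13*k/8 + 1.
Set up (1)·f(k+1) − (1)·f(k) − (k**3 + 15*k**2/8 + 13*k/8 + 1) = 0.
deg f ≤ 4 (via 0,0,3).
A polynomial solution: f(k) = k*(2*k**3 + k**2 + k + 4)/8.
Get s_k = R·t_k = k*(-2*k**3 - k**2 - k - 4) with R(k) = B(k−1)f(k)/C(k) = k*(2*k**3 + k**2 + k + 4)/(8*k**3 + 15*k**2 + 13*k + 8).
Verify: -8*k**3 - 15*k**2 - 13*k - 8 matches t_k.
Σ_(k=0)^(7) t_k = s_(8) − s_(0) = -8800 − (0) = -8800.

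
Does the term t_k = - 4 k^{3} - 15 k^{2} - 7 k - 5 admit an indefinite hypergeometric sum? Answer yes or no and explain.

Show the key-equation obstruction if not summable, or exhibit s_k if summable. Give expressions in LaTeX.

Step 1: r(k) = (4*k**3 + 27*k**2 + 49*k + 31)/(4*k**3 + 15*k**2 + 7*k + 5).
A = 1, B = 1, C = k**3 + 15*k**2/4 + 7*k/4 + 5/4.
f must satisfy (1)·f(k+1) − (1)·f(k) = k**3 + 15*k**2/4 + 7*k/4 + 5/4.
deg f ≤ 4 (via 0,0,3).
Solving with deg f ≤ 4: f(k) = k*(k + 4)*(k**2 - k + 1)/4.
So s_k = (B(k−1)f/C)·t_k = (k*(k + 4)*(k**2 - k + 1)/(4*k**3 + 15*k**2 + 7*k + 5))·t_k = k*(-k**3 - 3*k**2 + 3*k - 4).
Verify: -4*k**3 - 15*k**2 - 7*k - 5 matches t_k.

Yes. s_k = k \left(- k^{3} - 3 k^{2} + 3 k - 4\right).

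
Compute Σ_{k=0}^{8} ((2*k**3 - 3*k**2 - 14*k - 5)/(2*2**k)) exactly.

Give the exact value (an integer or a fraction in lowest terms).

Σ = -2705/512

Step 1: r(k) = (2*k**3 + 3*k**2 - 14*k - 20)/(2*(2*k**3 - 3*k**2 - 14*k - 5)).
Normal form (A,B,C) = (1/2, 1, k**3 - 3*k**2/2 - 7*k - 5/2).
f must satisfy (1/2)·f(k+1) − (1)·f(k) = k**3 - 3*k**2/2 - 7*k - 5/2.
Degrees (0,0,3) ⇒ d ≤ 3.
Match coefficients ⇒ f(k) = -2*k**3 - 3*k**2 + 2*k + 2.
Get s_k = R·t_k = (-2*k**3 - 3*k**2 + 2*k + 2)/2**k with R(k) = B(k−1)f(k)/C(k) = -2*(2*k**3 + 3*k**2 - 2*k - 2)/(2*k**3 - 3*k**2 - 14*k - 5).
s_(k+1) − s_k = (2*k**3 - 3*k**2 - 14*k - 5)/(2*2**k) = t_k.
Evaluate s at k=9 and k=0: -1681/512 and 2; difference -2705/512.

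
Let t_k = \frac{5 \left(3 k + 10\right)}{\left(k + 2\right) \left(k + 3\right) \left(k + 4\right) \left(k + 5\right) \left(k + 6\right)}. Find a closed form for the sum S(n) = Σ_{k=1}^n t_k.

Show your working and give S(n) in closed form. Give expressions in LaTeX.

S(n) = \frac{n \left(n^{2} + 14 n + 63\right)}{18 \left(n^{3} + 14 n^{2} + 63 n + 90\right)}

Ratio r(k) = (k + 2)*(3*k + 13)/((k + 7)*(3*k + 10)).
Take A(k)=k + 2, B(k)=k + 7, C(k)=k + 10/3.
Key eq: (k + 2)·f(k+1) = (k + 6)·f(k) + (k + 10/3).
d = 4 from the (1,1,1) case.
Solving with deg f ≤ 4: f(k) = k*(k + 3)*(k**2 + 11*k + 38)/120.
R(k) = B(k−1)·f(k)/C(k) = k*(k + 3)*(k + 6)*(k**2 + 11*k + 38)/(40*(3*k + 10)); s_k = R·t_k = k*(k**2 + 11*k + 38)/(8*(k**3 + 11*k**2 + 38*k + 40)).
s_(k+1) − s_k = 5*(3*k + 10)/(k**5 + 20*k**4 + 155*k**3 + 580*k**2 + 1044*k + 720) = t_k.
Telescope: S(n) = s_(n+1) − s_(1) = (n**3 + 14*n**2 + 63*n + 50)/(8*(n**3 + 14*n**2 + 63*n + 90)) − (5/72) = n*(n**2 + 14*n + 63)/(18*(n**3 + 14*n**2 + 63*n + 90)).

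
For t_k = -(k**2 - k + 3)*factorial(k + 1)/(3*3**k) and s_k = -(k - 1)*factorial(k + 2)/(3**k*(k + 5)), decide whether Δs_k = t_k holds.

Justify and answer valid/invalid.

Invalid: residual (k**3 + 4*k**2 - 5*k + 18)*factorial(k + 1)/(3**k*(k + 5)*(k + 6)) ≠ 0.

s_(k+1) = -k*factorial(k + 3)/(3*3**k*(k + 6))
s_(k+1) − s_k = -(k**3 + 5*k**2 + 18)*factorial(k + 2)/(3*3**k*(k + 5)*(k + 6))
(s_(k+1) − s_k) − t_k = (k**3 + 4*k**2 - 5*k + 18)*factorial(k + 1)/(3**k*(k + 5)*(k + 6))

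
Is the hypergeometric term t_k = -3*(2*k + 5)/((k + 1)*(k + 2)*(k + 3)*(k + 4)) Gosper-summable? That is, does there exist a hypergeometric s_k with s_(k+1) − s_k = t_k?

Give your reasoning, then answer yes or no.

Yes. s_k = k*(-k - 4)/(k**2 + 4*k + 3).

r(k) = (k + 1)*(2*k + 7)/((k + 5)*(2*k + 5)) after simplifying.
Normal form (A,B,C) = (k + 1, k + 5, k + 5/2).
Key eq: (k + 1)·f(k+1) = (k + 4)·f(k) + (k + 5/2).
Bound: deg f ≤ 3.
A polynomial solution: f(k) = k*(k + 2)*(k + 4)/6.
R(k) = B(k−1)·f(k)/C(k) = k*(k + 2)*(k + 4)**2/(3*(2*k + 5)); s_k = R·t_k = k*(-k - 4)/(k**2 + 4*k + 3).
s_(k+1) − s_k = 3*(-2*k - 5)/(k**4 + 10*k**3 + 35*k**2 + 50*k + 24) = t_k.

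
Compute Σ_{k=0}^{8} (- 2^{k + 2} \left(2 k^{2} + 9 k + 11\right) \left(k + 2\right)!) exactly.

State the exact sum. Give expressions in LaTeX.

Step 1: r(k) = 2*(2*k**3 + 19*k**2 + 61*k + 66)/(2*k**2 + 9*k + 11).
So A=2*k + 6 and B=1, with C=k**2 + 9*k/2 + 11/2.
Key eq: (2*k + 6)·f(k+1) = (1)·f(k) + (k**2 + 9*k/2 + 11/2).
Degrees (1,0,2) ⇒ d ≤ 1.
Coefficient equations give f(k) = (k + 1)/2.
Certificate R = B(k−1)f/C = (k + 1)/(2*k**2 + 9*k + 11) gives s_k = -2**(k + 2)*(k + 1)*factorial(k + 2).
Δs = -2**(k + 2)*(2*k**2 + 9*k + 11)*factorial(k + 2), as required.
Σ_(k=0)^(8) t_k = s_(9) − s_(0) = -817496064000 − (-8) = -817496063992.

Σ = -817496063992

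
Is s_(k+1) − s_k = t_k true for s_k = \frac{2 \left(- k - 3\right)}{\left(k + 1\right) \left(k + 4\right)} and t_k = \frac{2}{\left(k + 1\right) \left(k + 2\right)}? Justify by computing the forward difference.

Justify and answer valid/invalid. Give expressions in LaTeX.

Invalid: residual \frac{4 \left(- k - 3\right)}{k^{4} + 12 k^{3} + 49 k^{2} + 78 k + 40} ≠ 0.

s_(k+1) = 2*(-k - 4)/((k + 2)*(k + 5))
s_(k+1) − s_k = 2*(k**2 + 7*k + 14)/(k**4 + 12*k**3 + 49*k**2 + 78*k + 40)
(s_(k+1) − s_k) − t_k = 4*(-k - 3)/(k**4 + 12*k**3 + 49*k**2 + 78*k + 40)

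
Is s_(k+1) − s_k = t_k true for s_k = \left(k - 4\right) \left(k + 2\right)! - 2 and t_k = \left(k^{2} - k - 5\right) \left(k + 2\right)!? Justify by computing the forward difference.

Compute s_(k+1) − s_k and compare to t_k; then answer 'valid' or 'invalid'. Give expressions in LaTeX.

Valid — Δs_k = t_k.

s_(k+1) = (k - 3)*factorial(k + 3) - 2
s_(k+1) − s_k = (k**2 - k - 5)*factorial(k + 2)
(s_(k+1) − s_k) − t_k = 0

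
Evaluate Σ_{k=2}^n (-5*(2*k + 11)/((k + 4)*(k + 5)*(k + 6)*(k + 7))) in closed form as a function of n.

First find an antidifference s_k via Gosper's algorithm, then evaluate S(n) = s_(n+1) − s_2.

Ratio r(k) = (k + 4)*(2*k + 13)/((k + 8)*(2*k + 11)).
Normal form (A,B,C) = (k + 4, k + 8, k + 11/2).
Solve (k + 4)·f(k+1) − (k + 7)·f(k) = k + 11/2.
d = 3 from the (1,1,1) case.
Coefficient equations give f(k) = k*(k + 5)*(k + 10)/48.
R(k) = B(k−1)·f(k)/C(k) = k*(k + 5)*(k + 7)*(k + 10)/(24*(2*k + 11)); s_k = R·t_k = 5*k*(-k - 10)/(24*(k**2 + 10*k + 24)).
Verify: 5*(-2*k - 11)/(k**4 + 22*k**3 + 179*k**2 + 638*k + 840) matches t_k.
s_(n+1) = 5*(-n**2 - 12*n - 11)/(24*(n**2 + 12*n + 35)) and s_(2) = -5/48, so S(n) = 5*(-n**2 - 12*n + 13)/(48*(n**2 + 12*n + 35)).

S(n) = 5*(-n**2 - 12*n + 13)/(48*(n**2 + 12*n + 35))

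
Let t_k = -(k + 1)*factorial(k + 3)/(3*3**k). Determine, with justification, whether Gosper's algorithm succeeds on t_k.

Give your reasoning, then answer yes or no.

Compute t_(k+1)/t_k: get (k + 2)*(k + 4)/(3*(k + 1)).
Gosper form: A/B · C(k+1)/C(k) with A=k/3 + 4/3, B=1, C=k + 1.
Key eq: (k/3 + 4/3)·f(k+1) = (1)·f(k) + (k + 1).
deg f ≤ 0 (via 1,0,1).
Match coefficients ⇒ f(k) = 3.
Get s_k = R·t_k = -factorial(k + 3)/3**k with R(k) = B(k−1)f(k)/C(k) = 3/(k + 1).
Check: Δs_k = -(k + 1)*factorial(k + 3)/(3*3**k). ✓

Yes. s_k = -factorial(k + 3)/3**k.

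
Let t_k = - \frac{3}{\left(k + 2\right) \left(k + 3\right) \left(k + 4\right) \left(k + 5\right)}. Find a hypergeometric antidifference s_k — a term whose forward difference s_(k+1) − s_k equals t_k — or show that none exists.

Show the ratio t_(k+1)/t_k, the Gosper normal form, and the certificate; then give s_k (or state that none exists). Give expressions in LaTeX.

s_k = \frac{k \left(- k^{2} - 9 k - 26\right)}{24 \left(k + 2\right) \left(k + 3\right) \left(k + 4\right)}

Compute t_(k+1)/t_k: get (k + 2)/(k + 6).
Gosper form: A/B · C(k+1)/C(k) with A=k + 2, B=k + 6, C=1.
Solve (k + 2)·f(k+1) − (k + 5)·f(k) = 1.
d = 3 from the (1,1,0) case.
Match coefficients ⇒ f(k) = k*(k**2 + 9*k + 26)/72.
So s_k = (B(k−1)f/C)·t_k = (k*(k + 5)*(k**2 + 9*k + 26)/72)·t_k = k*(-k**2 - 9*k - 26)/(24*(k + 2)*(k + 3)*(k + 4)).
s_(k+1) − s_k = -3/(k**4 + 14*k**3 + 71*k**2 + 154*k + 120) = t_k.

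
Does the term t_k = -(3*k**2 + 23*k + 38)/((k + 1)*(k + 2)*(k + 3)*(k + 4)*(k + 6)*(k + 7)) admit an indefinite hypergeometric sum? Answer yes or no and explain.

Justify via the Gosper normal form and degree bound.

Yes. s_k = k*(-k**2 - 10*k - 27)/(18*(k**3 + 10*k**2 + 27*k + 18)).

The ratio is (k + 1)*(k + 6)*(23*k + 3*(k + 1)**2 + 61)/((k + 5)*(k + 8)*(3*k**2 + 23*k + 38)).
Factor: A=k + 1; B=k + 8; C=k**3 + 38*k**2/3 + 51*k + 190/3.
Solve (k + 1)·f(k+1) − (k + 7)·f(k) = k**3 + 38*k**2/3 + 51*k + 190/3.
From deg A=1, deg B=1, deg C=3: d=6.
Solve for f: f(k) = k*(k + 2)*(k + 4)*(k + 5)*(k**2 + 10*k + 27)/54 (degree 6 ≤ 6).
Get s_k = R·t_k = k*(-k**2 - 10*k - 27)/(18*(k**3 + 10*k**2 + 27*k + 18)) with R(k) = B(k−1)f(k)/C(k) = k*(k + 2)*(k + 4)*(k + 7)*(k**2 + 10*k + 27)/(18*(3*k**2 + 23*k + 38)).
Check: Δs_k = (-3*k**2 - 23*k - 38)/(k**6 + 23*k**5 + 207*k**4 + 925*k**3 + 2144*k**2 + 2412*k + 1008). ✓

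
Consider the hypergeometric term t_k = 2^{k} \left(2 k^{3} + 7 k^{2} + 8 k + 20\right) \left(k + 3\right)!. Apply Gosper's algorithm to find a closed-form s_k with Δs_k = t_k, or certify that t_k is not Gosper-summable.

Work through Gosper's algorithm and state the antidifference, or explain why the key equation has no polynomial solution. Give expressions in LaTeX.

The ratio is 2*(2*k**4 + 21*k**3 + 80*k**2 + 149*k + 148)/(2*k**3 + 7*k**2 + 8*k + 20).
A = 2*k + 8, B = 1, C = k**3 + 7*k**2/2 + 4*k + 10.
Set up (2*k + 8)·f(k+1) − (1)·f(k) − (k**3 + 7*k**2/2 + 4*k + 10) = 0.
Bound: deg f ≤ 2.
A polynomial solution: f(k) = (k**2 - 2*k + 4)/2.
Certificate R = B(k−1)f/C = (k**2 - 2*k + 4)/(2*k**3 + 7*k**2 + 8*k + 20) gives s_k = 2**k*(k**2 - 2*k + 4)*factorial(k + 3).
Check: Δs_k = 2**k*(2*k**3 + 7*k**2 + 8*k + 20)*factorial(k + 3). ✓

s_k = 2^{k} \left(k^{2} - 2 k + 4\right) \left(k + 3\right)!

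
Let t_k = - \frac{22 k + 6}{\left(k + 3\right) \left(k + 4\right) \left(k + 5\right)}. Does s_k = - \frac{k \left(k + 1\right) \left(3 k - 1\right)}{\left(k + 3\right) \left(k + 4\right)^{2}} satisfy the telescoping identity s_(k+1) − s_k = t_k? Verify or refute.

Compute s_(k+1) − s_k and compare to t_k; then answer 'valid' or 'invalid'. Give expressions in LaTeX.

Invalid: residual \frac{3 \left(- 3 k^{3} + 8 k^{2} + 99 k + 24\right)}{k^{5} + 21 k^{4} + 175 k^{3} + 723 k^{2} + 1480 k + 1200} ≠ 0.

s_(k+1) = -(k + 1)*(k + 2)*(3*k + 2)/((k + 4)*(k + 5)**2)
s_(k+1) − s_k = (-31*k**3 - 180*k**2 - 197*k - 48)/(k**5 + 21*k**4 + 175*k**3 + 723*k**2 + 1480*k + 1200)
(s_(k+1) − s_k) − t_k = 3*(-3*k**3 + 8*k**2 + 99*k + 24)/(k**5 + 21*k**4 + 175*k**3 + 723*k**2 + 1480*k + 1200)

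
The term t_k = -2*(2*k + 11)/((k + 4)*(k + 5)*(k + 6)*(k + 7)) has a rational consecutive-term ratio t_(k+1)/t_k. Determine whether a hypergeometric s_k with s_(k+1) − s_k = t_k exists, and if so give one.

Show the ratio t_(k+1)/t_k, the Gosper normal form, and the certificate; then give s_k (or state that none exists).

Step 1: r(k) = (k + 4)*(2*k + 13)/((k + 8)*(2*k + 11)).
So A=k + 4 and B=k + 8, with C=k + 11/2.
f must satisfy (k + 4)·f(k+1) − (k + 7)·f(k) = k + 11/2.
From deg A=1, deg B=1, deg C=1: d=3.
Match coefficients ⇒ f(k) = k*(k + 5)*(k + 10)/48.
R(k) = B(k−1)·f(k)/C(k) = k*(k + 5)*(k + 7)*(k + 10)/(24*(2*k + 11)); s_k = R·t_k = k*(-k - 10)/(12*(k**2 + 10*k + 24)).
Verify: 2*(-2*k - 11)/(k**4 + 22*k**3 + 179*k**2 + 638*k + 840) matches t_k.

s_k = k*(-k - 10)/(12*(k**2 + 10*k + 24))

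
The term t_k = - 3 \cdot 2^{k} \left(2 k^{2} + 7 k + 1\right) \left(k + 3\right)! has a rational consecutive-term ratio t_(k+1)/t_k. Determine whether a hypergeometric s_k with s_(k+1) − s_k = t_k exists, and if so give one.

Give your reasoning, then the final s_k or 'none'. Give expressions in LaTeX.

s_k = - 3 \cdot 2^{k} \left(k - 1\right) \left(k + 3\right)!

The ratio is 2*(2*k**3 + 19*k**2 + 54*k + 40)/(2*k**2 + 7*k + 1).
Normal form (A,B,C) = (2*k + 8, 1, k**2 + 7*k/2 + 1/2).
f must satisfy (2*k + 8)·f(k+1) − (1)·f(k) = k**2 + 7*k/2 + 1/2.
Degrees (1,0,2) ⇒ d ≤ 1.
Coefficient equations give f(k) = (k - 1)/2.
R(k) = B(k−1)·f(k)/C(k) = (k - 1)/(2*k**2 + 7*k + 1); s_k = R·t_k = -3*2**k*(k - 1)*factorial(k + 3).
Check: Δs_k = -3*2**k*(2*k**2 + 7*k + 1)*factorial(k + 3). ✓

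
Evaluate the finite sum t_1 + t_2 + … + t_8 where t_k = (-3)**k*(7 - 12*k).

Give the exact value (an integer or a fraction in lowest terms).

Σ = -452712

r(k) = 3*(-12*k - 5)/(12*k - 7) after simplifying.
So A=-3 and B=1, with C=k - 7/12.
Set up (-3)·f(k+1) − (1)·f(k) − (k - 7/12) = 0.
d = 1 from the (0,0,1) case.
A polynomial solution: f(k) = -(3*k - 4)/12.
Certificate R = B(k−1)f/C = -(3*k - 4)/(12*k - 7) gives s_k = (-3)**k*(3*k - 4).
Check: Δs_k = (-3)**k*(7 - 12*k). ✓
Sum = s_(9) − s_(1); s_(9) = -452709, s_(1) = 3 ⇒ -452712.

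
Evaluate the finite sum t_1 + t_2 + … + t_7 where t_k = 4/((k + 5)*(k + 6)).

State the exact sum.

t_(k+1)/t_k = (k + 5)/(k + 7).
Factor: A=k + 5; B=k + 7; C=1.
Solve (k + 5)·f(k+1) − (k + 6)·f(k) = 1.
deg f ≤ 1 (via 1,1,0).
Match coefficients ⇒ f(k) = k/5.
Then R = B(k−1)f/C = k*(k + 6)/5, so s_k = R(k)·t_k = 4*k/(5*(k + 5)).
Verify: 4/(k**2 + 11*k + 30) matches t_k.
Evaluate s at k=8 and k=1: 32/65 and 2/15; difference 14/39.

Σ = 14/39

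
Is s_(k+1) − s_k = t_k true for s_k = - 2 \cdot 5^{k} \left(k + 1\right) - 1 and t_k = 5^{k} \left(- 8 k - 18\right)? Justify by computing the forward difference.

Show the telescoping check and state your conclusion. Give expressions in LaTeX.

Valid: the claim telescopes to t_k.

s_(k+1) = -10*5**k*(k + 2) - 1
s_(k+1) − s_k = 5**k*(-8*k - 18)
(s_(k+1) − s_k) − t_k = 0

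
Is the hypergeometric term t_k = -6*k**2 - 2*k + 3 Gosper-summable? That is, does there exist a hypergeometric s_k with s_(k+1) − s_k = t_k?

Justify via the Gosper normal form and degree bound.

Yes. s_k = k*(-2*k**2 + 2*k + 3).

Step 1: r(k) = (6*k**2 + 14*k + 5)/(6*k**2 + 2*k - 3).
A = 1, B = 1, C = k**2 + k/3 - 1/2.
Set up (1)·f(k+1) − (1)·f(k) − (k**2 + k/3 - 1/2) = 0.
Bound: deg f ≤ 3.
A polynomial solution: f(k) = k*(2*k**2 - 2*k - 3)/6.
Get s_k = R·t_k = k*(-2*k**2 + 2*k + 3) with R(k) = B(k−1)f(k)/C(k) = k*(2*k**2 - 2*k - 3)/(6*k**2 + 2*k - 3).
Δs = -6*k**2 - 2*k + 3, as required.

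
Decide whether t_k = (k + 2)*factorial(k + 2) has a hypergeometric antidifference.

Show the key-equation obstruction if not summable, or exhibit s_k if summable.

Yes. s_k = factorial(k + 2).

The ratio is (k + 3)**2/(k + 2).
Factor: A=k + 3; B=1; C=k + 2.
Set up (k + 3)·f(k+1) − (1)·f(k) − (k + 2) = 0.
deg f ≤ 0 (via 1,0,1).
Match coefficients ⇒ f(k) = 1.
Get s_k = R·t_k = factorial(k + 2) with R(k) = B(k−1)f(k)/C(k) = 1/(k + 2).
Check: Δs_k = (k + 2)*factorial(k + 2). ✓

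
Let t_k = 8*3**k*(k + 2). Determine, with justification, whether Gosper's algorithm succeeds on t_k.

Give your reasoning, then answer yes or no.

Ratio r(k) = 3*(k + 3)/(k + 2).
Factor: A=3; B=1; C=k + 2.
Set up (3)·f(k+1) − (1)·f(k) − (k + 2) = 0.
Degrees (0,0,1) ⇒ d ≤ 1.
Coefficient equations give f(k) = (2*k + 1)/4.
Then R = B(k−1)f/C = (2*k + 1)/(4*(k + 2)), so s_k = R(k)·t_k = 3**k*(4*k + 2).
Verify: 8*3**k*(k + 2) matches t_k.

Yes. s_k = 3**k*(4*k + 2).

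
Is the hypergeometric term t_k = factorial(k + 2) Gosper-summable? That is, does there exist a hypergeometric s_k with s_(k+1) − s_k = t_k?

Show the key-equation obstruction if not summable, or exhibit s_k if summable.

No — key equation has no polynomial f.

Compute t_(k+1)/t_k: get k + 3.
Gosper form: A/B · C(k+1)/C(k) with A=k + 3, B=1, C=1.
Key eq: (k + 3)·f(k+1) = (1)·f(k) + (1).
From deg A=1, deg B=0, deg C=0: d=-1.
d = -1 < 0 ⇒ no nonzero polynomial f; not summable.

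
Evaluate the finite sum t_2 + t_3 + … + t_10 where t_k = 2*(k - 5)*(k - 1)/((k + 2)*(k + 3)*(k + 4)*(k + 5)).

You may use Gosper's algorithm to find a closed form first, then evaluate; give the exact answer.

The ratio is k*(k - 4)*(k + 2)/((k - 5)*(k - 1)*(k + 6)).
Factor: A=k + 2; B=k + 6; C=k**2 - 6*k + 5.
Set up (k + 2)·f(k+1) − (k + 5)·f(k) − (k**2 - 6*k + 5) = 0.
From deg A=1, deg B=1, deg C=2: d=3.
A polynomial solution: f(k) = k*(k**2 - 3*k + 32)/12.
Certificate R = B(k−1)f/C = k*(k + 5)*(k**2 - 3*k + 32)/(12*(k - 5)*(k - 1)) gives s_k = k*(k**2 - 3*k + 32)/(6*(k**3 + 9*k**2 + 26*k + 24)).
Verify: 2*(k**2 - 6*k + 5)/(k**4 + 14*k**3 + 71*k**2 + 154*k + 120) matches t_k.
Evaluate s at k=11 and k=2: 22/273 and 1/12; difference -1/364.

Σ = -1/364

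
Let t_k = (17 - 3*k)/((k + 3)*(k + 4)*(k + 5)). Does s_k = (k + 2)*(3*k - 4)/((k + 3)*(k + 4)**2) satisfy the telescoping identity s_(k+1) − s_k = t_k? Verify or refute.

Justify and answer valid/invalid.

Invalid: residual 4*(3*k**2 + 3*k - 44)/(k**5 + 21*k**4 + 175*k**3 + 723*k**2 + 1480*k + 1200) ≠ 0.

s_(k+1) = (k + 3)*(3*k - 1)/((k + 4)*(k + 5)**2)
s_(k+1) − s_k = (-3*k**3 + 2*k**2 + 105*k + 164)/(k**5 + 21*k**4 + 175*k**3 + 723*k**2 + 1480*k + 1200)
(s_(k+1) − s_k) − t_k = 4*(3*k**2 + 3*k - 44)/(k**5 + 21*k**4 + 175*k**3 + 723*k**2 + 1480*k + 1200)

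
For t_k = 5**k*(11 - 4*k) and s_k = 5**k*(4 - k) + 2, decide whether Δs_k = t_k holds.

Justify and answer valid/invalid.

s_(k+1) = 5**(k + 1)*(3 - k) + 2
s_(k+1) − s_k = 5**k*(11 - 4*k)
(s_(k+1) − s_k) − t_k = 0

valid; difference matches t_k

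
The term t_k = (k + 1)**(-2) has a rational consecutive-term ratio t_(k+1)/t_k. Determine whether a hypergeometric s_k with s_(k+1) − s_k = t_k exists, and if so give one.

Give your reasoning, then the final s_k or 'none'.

Ratio r(k) = (k + 1)**2/(k + 2)**2.
A = k**2 + 2*k + 1, B = k**2 + 4*k + 4, C = 1.
f must satisfy (k**2 + 2*k + 1)·f(k+1) − (k**2 + 2*k + 1)·f(k) = 1.
Degrees (2,2,0) ⇒ d ≤ 0.
Generic f = c0 gives residual -1; -1 = 0 cannot hold, so t_k is not Gosper-summable.

not Gosper-summable; s_k does not exist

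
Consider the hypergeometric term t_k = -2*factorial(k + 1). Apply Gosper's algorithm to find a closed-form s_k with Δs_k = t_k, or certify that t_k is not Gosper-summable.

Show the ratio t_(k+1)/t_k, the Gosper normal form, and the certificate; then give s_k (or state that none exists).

none (Gosper's algorithm certifies no s_k)

Compute t_(k+1)/t_k: get k + 2.
A = k + 2, B = 1, C = 1.
Need (k + 2)·f(k+1) − (1)·f(k) = 1.
d = -1 from the (1,0,0) case.
Bound -1 < 0, so the key equation has no polynomial solution.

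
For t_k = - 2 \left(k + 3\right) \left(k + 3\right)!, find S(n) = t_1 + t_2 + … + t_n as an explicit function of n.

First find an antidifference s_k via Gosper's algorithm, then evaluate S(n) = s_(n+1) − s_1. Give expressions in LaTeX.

S(n) = 48 - 2 \left(n + 4\right)!

r(k) = (k + 4)**2/(k + 3) after simplifying.
So A=k + 4 and B=1, with C=k + 3.
Key eq: (k + 4)·f(k+1) = (1)·f(k) + (k + 3).
deg f ≤ 0 (via 1,0,1).
Solve for f: f(k) = 1 (degree 0 ≤ 0).
R(k) = B(k−1)·f(k)/C(k) = 1/(k + 3); s_k = R·t_k = -2*factorial(k + 3).
Verify: -2*(k + 3)*factorial(k + 3) matches t_k.
Σ_(k=1)^n t_k = s_(n+1) − s_(1) = (-2*factorial(n + 4)) − (-48), i.e. 48 - 2*factorial(n + 4).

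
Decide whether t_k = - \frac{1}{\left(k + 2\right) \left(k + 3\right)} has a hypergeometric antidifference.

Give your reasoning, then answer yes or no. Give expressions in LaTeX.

r(k) = (k + 2)/(k + 4) after simplifying.
Normal form (A,B,C) = (k + 2, k + 4, 1).
Key eq: (k + 2)·f(k+1) = (k + 3)·f(k) + (1).
Bound: deg f ≤ 1.
Solving with deg f ≤ 1: f(k) = k/2.
So s_k = (B(k−1)f/C)·t_k = (k*(k + 3)/2)·t_k = -k/(2*k + 4).
Verify: -1/(k**2 + 5*k + 6) matches t_k.

Yes. s_k = - \frac{k}{2 k + 4}.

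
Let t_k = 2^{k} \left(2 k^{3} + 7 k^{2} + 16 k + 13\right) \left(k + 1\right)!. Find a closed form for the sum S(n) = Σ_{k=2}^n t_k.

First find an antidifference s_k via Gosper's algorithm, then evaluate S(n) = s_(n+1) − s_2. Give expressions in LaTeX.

Step 1: r(k) = 2*(2*k**4 + 17*k**3 + 62*k**2 + 110*k + 76)/(2*k**3 + 7*k**2 + 16*k + 13).
Factor: A=2*k + 4; B=1; C=k**3 + 7*k**2/2 + 8*k + 13/2.
Key eq: (2*k + 4)·f(k+1) = (1)·f(k) + (k**3 + 7*k**2/2 + 8*k + 13/2).
deg f ≤ 2 (via 1,0,3).
A polynomial solution: f(k) = (k**2 + 3)/2.
R(k) = B(k−1)·f(k)/C(k) = (k**2 + 3)/(2*k**3 + 7*k**2 + 16*k + 13); s_k = R·t_k = 2**k*(k**2 + 3)*factorial(k + 1).
Δs = 2**k*(2*k**3 + 7*k**2 + 16*k + 13)*factorial(k + 1), as required.
s_(n+1) = 2**(n + 1)*(n**2 + 2*n + 4)*factorial(n + 2) and s_(2) = 168, so S(n) = 2*2**n*n**4*factorial(n) + 10*2**n*n**3*factorial(n) + 24*2**n*n**2*factorial(n) + 32*2**n*n*factorial(n) + 16*2**n*factorial(n) - 168.

S(n) = 2 \cdot 2^{n} n^{4} n! + 10 \cdot 2^{n} n^{3} n! + 24 \cdot 2^{n} n^{2} n! + 32 \cdot 2^{n} n n! + 16 \cdot 2^{n} n! - 168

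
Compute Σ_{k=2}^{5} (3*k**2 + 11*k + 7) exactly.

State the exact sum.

Σ = 344

Ratio r(k) = (3*k**2 + 17*k + 21)/(3*k**2 + 11*k + 7).
A = 1, B = 1, C = k**2 + 11*k/3 + 7/3.
Set up (1)·f(k+1) − (1)·f(k) − (k**2 + 11*k/3 + 7/3) = 0.
From deg A=0, deg B=0, deg C=2: d=3.
Coefficient equations give f(k) = k*(k**2 + 4*k + 2)/3.
Then R = B(k−1)f/C = k*(k**2 + 4*k + 2)/(3*k**2 + 11*k + 7), so s_k = R(k)·t_k = k*(k**2 + 4*k + 2).
s_(k+1) − s_k = 3*k**2 + 11*k + 7 = t_k.
Telescoping: Σ = s_(6) − s_(2) = 372 − (28) = 344.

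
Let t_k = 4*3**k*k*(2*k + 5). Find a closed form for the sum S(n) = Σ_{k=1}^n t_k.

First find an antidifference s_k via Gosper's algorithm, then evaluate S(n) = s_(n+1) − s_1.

Ratio r(k) = 3*(k + 1)*(2*k + 7)/(k*(2*k + 5)).
So A=3 and B=1, with C=k**2 + 5*k/2.
f must satisfy (3)·f(k+1) − (1)·f(k) = k**2 + 5*k/2.
Degrees (0,0,2) ⇒ d ≤ 2.
Coefficient equations give f(k) = (4*k**2 - 2*k - 3)/8.
Get s_k = R·t_k = 3**k*(4*k**2 - 2*k - 3) with R(k) = B(k−1)f(k)/C(k) = (4*k**2 - 2*k - 3)/(4*k*(2*k + 5)).
Δs = 4*3**k*k*(2*k + 5), as required.
Evaluate: s_(n+1) = 3**(n + 1)*(4*n**2 + 6*n - 1); subtract s_(1) = -3 ⇒ S(n) = 12*3**n*n**2 + 18*3**n*n - 3*3**n + 3.

S(n) = 12*3**n*n**2 + 18*3**n*n - 3*3**n + 3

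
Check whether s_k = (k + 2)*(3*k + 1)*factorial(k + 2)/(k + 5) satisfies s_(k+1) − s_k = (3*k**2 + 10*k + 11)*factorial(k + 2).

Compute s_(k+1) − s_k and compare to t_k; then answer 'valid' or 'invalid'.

s_(k+1) = (k + 3)*(3*k + 4)*factorial(k + 3)/(k + 6)
s_(k+1) − s_k = (3*k**4 + 34*k**3 + 136*k**2 + 247*k + 168)*factorial(k + 2)/((k + 5)*(k + 6))
(s_(k+1) − s_k) − t_k = -3*(3*k**3 + 25*k**2 + 58*k + 54)*factorial(k + 2)/((k + 5)*(k + 6))

Invalid: residual -3*(3*k**3 + 25*k**2 + 58*k + 54)*factorial(k + 2)/((k + 5)*(k + 6)) ≠ 0.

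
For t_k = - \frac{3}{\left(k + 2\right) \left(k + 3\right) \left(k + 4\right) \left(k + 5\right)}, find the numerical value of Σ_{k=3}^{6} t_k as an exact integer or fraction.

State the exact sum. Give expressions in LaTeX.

r(k) = (k + 2)/(k + 6) after simplifying.
Gosper form: A/B · C(k+1)/C(k) with A=k + 2, B=k + 6, C=1.
Solve (k + 2)·f(k+1) − (k + 5)·f(k) = 1.
d = 3 from the (1,1,0) case.
A polynomial solution: f(k) = k*(k**2 + 9*k + 26)/72.
Certificate R = B(k−1)f/C = k*(k + 5)*(k**2 + 9*k + 26)/72 gives s_k = k*(-k**2 - 9*k - 26)/(24*(k + 2)*(k + 3)*(k + 4)).
Δs = -3/(k**4 + 14*k**3 + 71*k**2 + 154*k + 120), as required.
Σ_(k=3)^(6) t_k = s_(7) − s_(3) = -161/3960 − (-31/840) = -13/3465.

Σ = -13/3465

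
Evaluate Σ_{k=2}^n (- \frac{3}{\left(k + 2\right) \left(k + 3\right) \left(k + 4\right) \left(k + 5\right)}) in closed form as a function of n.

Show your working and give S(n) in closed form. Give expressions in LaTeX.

Step 1: r(k) = (k + 2)/(k + 6).
Normal form (A,B,C) = (k + 2, k + 6, 1).
Need (k + 2)·f(k+1) − (k + 5)·f(k) = 1.
deg f ≤ 3 (via 1,1,0).
Match coefficients ⇒ f(k) = k*(k**2 + 9*k + 26)/72.
R(k) = B(k−1)·f(k)/C(k) = k*(k + 5)*(k**2 + 9*k + 26)/72; s_k = R·t_k = k*(-k**2 - 9*k - 26)/(24*(k + 2)*(k + 3)*(k + 4)).
Verify: -3/(k**4 + 14*k**3 + 71*k**2 + 154*k + 120) matches t_k.
s_(n+1) = (-n**3 - 12*n**2 - 47*n - 36)/(24*(n**3 + 12*n**2 + 47*n + 60)) and s_(2) = -1/30, so S(n) = (-n**3 - 12*n**2 - 47*n + 60)/(120*(n**3 + 12*n**2 + 47*n + 60)).

S(n) = \frac{- n^{3} - 12 n^{2} - 47 n + 60}{120 \left(n^{3} + 12 n^{2} + 47 n + 60\right)}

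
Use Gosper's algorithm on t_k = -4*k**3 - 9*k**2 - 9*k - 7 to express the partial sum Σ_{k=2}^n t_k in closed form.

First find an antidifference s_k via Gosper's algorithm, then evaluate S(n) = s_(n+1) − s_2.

S(n) = -n**4 - 5*n**3 - 10*n**2 - 13*n + 29

Ratio r(k) = (4*k**3 + 21*k**2 + 39*k + 29)/(4*k**3 + 9*k**2 + 9*k + 7).
Gosper form: A/B · C(k+1)/C(k) with A=1, B=1, C=k**3 + 9*k**2/4 + 9*k/4 + 7/4.
Key eq: (1)·f(k+1) = (1)·f(k) + (k**3 + 9*k**2/4 + 9*k/4 + 7/4).
Bound: deg f ≤ 4.
Solve for f: f(k) = k*(k**3 + k**2 + k + 4)/4 (degree 4 ≤ 4).
Get s_k = R·t_k = k*(-k**3 - k**2 - k - 4) with R(k) = B(k−1)f(k)/C(k) = k*(k**3 + k**2 + k + 4)/(4*k**3 + 9*k**2 + 9*k + 7).
Check: Δs_k = -4*k**3 - 9*k**2 - 9*k - 7. ✓
s_(n+1) = -n**4 - 5*n**3 - 10*n**2 - 13*n - 7 and s_(2) = -36, so S(n) = -n**4 - 5*n**3 - 10*n**2 - 13*n + 29.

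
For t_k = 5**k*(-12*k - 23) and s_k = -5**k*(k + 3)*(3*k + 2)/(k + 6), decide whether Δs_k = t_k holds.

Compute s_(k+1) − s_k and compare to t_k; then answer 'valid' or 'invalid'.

Invalid: residual 5**k*(36*k**2 + 276*k + 408)/(k**2 + 13*k + 42) ≠ 0.

s_(k+1) = -5**(k + 1)*(k + 4)*(3*k + 5)/(k + 7)
s_(k+1) − s_k = 5**k*(-12*k**3 - 143*k**2 - 527*k - 558)/(k**2 + 13*k + 42)
(s_(k+1) − s_k) − t_k = 5**k*(36*k**2 + 276*k + 408)/(k**2 + 13*k + 42)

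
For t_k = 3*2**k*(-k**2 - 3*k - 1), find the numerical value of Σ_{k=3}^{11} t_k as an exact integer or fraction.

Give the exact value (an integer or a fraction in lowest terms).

r(k) = 2*(k**2 + 5*k + 5)/(k**2 + 3*k + 1) after simplifying.
Gosper form: A/B · C(k+1)/C(k) with A=2, B=1, C=k**2 + 3*k + 1.
Key eq: (2)·f(k+1) = (1)·f(k) + (k**2 + 3*k + 1).
deg f ≤ 2 (via 0,0,2).
Coefficient equations give f(k) = k**2 - k + 1.
Certificate R = B(k−1)f/C = (k**2 - k + 1)/(k**2 + 3*k + 1) gives s_k = 3*2**k*(-k**2 + k - 1).
Check: Δs_k = 3*2**k*(-k**2 - 3*k - 1). ✓
Evaluate s at k=12 and k=3: -1634304 and -168; difference -1634136.

Σ = -1634136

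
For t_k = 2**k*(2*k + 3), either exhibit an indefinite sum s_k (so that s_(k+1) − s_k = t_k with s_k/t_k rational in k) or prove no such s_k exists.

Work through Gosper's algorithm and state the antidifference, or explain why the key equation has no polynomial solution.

Compute t_(k+1)/t_k: get 2*(2*k + 5)/(2*k + 3).
A = 2, B = 1, C = k + 3/2.
Key eq: (2)·f(k+1) = (1)·f(k) + (k + 3/2).
Degrees (0,0,1) ⇒ d ≤ 1.
A polynomial solution: f(k) = (2*k - 1)/2.
Get s_k = R·t_k = 2**k*(2*k - 1) with R(k) = B(k−1)f(k)/C(k) = (2*k - 1)/(2*k + 3).
Δs = 2**k*(2*k + 3), as required.

s_k = 2**k*(2*k - 1)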